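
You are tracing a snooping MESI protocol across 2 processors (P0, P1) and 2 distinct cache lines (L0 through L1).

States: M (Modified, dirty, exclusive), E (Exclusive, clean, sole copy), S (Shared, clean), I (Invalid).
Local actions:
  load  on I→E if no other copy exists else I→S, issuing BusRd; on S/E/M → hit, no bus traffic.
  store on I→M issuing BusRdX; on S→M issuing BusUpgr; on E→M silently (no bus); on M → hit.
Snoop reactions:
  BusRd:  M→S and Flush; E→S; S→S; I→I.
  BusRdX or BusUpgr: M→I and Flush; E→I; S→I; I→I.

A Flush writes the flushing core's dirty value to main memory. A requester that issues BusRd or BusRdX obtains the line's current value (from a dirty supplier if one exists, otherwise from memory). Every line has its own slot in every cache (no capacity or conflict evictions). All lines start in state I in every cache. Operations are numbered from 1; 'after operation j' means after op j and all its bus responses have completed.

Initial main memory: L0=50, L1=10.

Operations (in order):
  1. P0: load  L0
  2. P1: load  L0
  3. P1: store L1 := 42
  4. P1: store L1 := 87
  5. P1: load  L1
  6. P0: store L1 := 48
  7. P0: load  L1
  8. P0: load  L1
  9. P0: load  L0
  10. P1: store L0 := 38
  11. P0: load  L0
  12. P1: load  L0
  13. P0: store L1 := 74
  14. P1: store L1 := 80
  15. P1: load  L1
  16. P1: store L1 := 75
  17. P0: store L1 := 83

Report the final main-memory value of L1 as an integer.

  op1 P0: load  L0 → E/I on L0; bus BusRd; mem=50
  op2 P1: load  L0 → S/S on L0; bus BusRd; mem=50
  op3 P1: store L1 := 42 → I/M on L1; bus BusRdX; mem=10
  op4 P1: store L1 := 87 → I/M on L1; bus (none); mem=10
  op5 P1: load  L1 → I/M on L1; bus (none); mem=10
  op6 P0: store L1 := 48 → M/I on L1; bus BusRdX Flush; mem=87
  op7 P0: load  L1 → M/I on L1; bus (none); mem=87
  op8 P0: load  L1 → M/I on L1; bus (none); mem=87
  op9 P0: load  L0 → S/S on L0; bus (none); mem=50
  op10 P1: store L0 := 38 → I/M on L0; bus BusUpgr; mem=50
  op11 P0: load  L0 → S/S on L0; bus BusRd Flush; mem=38
  op12 P1: load  L0 → S/S on L0; bus (none); mem=38
  op13 P0: store L1 := 74 → M/I on L1; bus (none); mem=87
  op14 P1: store L1 := 80 → I/M on L1; bus BusRdX Flush; mem=74
  op15 P1: load  L1 → I/M on L1; bus (none); mem=74
  op16 P1: store L1 := 75 → I/M on L1; bus (none); mem=74
  op17 P0: store L1 := 83 → M/I on L1; bus BusRdX Flush; mem=75

memory[L1] = 75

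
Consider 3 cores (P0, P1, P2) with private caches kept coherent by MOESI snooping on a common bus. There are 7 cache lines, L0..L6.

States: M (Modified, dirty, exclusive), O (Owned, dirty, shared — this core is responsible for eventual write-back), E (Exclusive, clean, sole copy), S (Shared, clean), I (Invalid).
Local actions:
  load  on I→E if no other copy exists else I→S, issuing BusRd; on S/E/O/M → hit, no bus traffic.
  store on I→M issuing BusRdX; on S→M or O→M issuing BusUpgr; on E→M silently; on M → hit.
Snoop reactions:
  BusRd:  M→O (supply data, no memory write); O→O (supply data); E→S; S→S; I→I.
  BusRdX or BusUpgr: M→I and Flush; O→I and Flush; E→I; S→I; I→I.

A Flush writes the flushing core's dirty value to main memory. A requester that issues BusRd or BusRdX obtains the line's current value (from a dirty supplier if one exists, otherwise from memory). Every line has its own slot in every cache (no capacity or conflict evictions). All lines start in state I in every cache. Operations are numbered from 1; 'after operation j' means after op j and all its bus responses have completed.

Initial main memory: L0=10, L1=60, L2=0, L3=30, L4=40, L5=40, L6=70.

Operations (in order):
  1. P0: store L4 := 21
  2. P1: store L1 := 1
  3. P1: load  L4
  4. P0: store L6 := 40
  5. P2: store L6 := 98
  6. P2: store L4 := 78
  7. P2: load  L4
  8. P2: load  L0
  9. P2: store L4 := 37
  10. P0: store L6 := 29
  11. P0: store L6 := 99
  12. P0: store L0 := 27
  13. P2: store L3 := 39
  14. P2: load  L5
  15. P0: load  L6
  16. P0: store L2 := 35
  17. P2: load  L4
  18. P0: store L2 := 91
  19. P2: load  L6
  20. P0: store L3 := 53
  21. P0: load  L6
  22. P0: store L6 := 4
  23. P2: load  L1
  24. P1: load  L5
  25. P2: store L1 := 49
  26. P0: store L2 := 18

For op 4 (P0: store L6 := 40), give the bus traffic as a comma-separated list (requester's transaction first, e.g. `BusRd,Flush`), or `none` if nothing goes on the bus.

bus = BusRdX

[1] P0: store L4 := 21 | P0:M(21), P1:I, P2:I | bus: BusRdX
[2] P1: store L1 := 1 | P0:I, P1:M(1), P2:I | bus: BusRdX
[3] P1: load  L4 | P0:O(21), P1:S(21), P2:I | bus: BusRd
[4] P0: store L6 := 40 | P0:M(40), P1:I, P2:I | bus: BusRdX
[5] P2: store L6 := 98 | P0:I, P1:I, P2:M(98) | bus: BusRdX,Flush
[6] P2: store L4 := 78 | P0:I, P1:I, P2:M(78) | bus: BusRdX,Flush
[7] P2: load  L4 | P0:I, P1:I, P2:M(78) | bus: none
[8] P2: load  L0 | P0:I, P1:I, P2:E(10) | bus: BusRd
[9] P2: store L4 := 37 | P0:I, P1:I, P2:M(37) | bus: none
[10] P0: store L6 := 29 | P0:M(29), P1:I, P2:I | bus: BusRdX,Flush
[11] P0: store L6 := 99 | P0:M(99), P1:I, P2:I | bus: none
[12] P0: store L0 := 27 | P0:M(27), P1:I, P2:I | bus: BusRdX
[13] P2: store L3 := 39 | P0:I, P1:I, P2:M(39) | bus: BusRdX
[14] P2: load  L5 | P0:I, P1:I, P2:E(40) | bus: BusRd
[15] P0: load  L6 | P0:M(99), P1:I, P2:I | bus: none
[16] P0: store L2 := 35 | P0:M(35), P1:I, P2:I | bus: BusRdX
[17] P2: load  L4 | P0:I, P1:I, P2:M(37) | bus: none
[18] P0: store L2 := 91 | P0:M(91), P1:I, P2:I | bus: none
[19] P2: load  L6 | P0:O(99), P1:I, P2:S(99) | bus: BusRd
[20] P0: store L3 := 53 | P0:M(53), P1:I, P2:I | bus: BusRdX,Flush
[21] P0: load  L6 | P0:O(99), P1:I, P2:S(99) | bus: none
[22] P0: store L6 := 4 | P0:M(4), P1:I, P2:I | bus: BusUpgr
[23] P2: load  L1 | P0:I, P1:O(1), P2:S(1) | bus: BusRd
[24] P1: load  L5 | P0:I, P1:S(40), P2:S(40) | bus: BusRd
[25] P2: store L1 := 49 | P0:I, P1:I, P2:M(49) | bus: BusUpgr,Flush
[26] P0: store L2 := 18 | P0:M(18), P1:I, P2:I | bus: none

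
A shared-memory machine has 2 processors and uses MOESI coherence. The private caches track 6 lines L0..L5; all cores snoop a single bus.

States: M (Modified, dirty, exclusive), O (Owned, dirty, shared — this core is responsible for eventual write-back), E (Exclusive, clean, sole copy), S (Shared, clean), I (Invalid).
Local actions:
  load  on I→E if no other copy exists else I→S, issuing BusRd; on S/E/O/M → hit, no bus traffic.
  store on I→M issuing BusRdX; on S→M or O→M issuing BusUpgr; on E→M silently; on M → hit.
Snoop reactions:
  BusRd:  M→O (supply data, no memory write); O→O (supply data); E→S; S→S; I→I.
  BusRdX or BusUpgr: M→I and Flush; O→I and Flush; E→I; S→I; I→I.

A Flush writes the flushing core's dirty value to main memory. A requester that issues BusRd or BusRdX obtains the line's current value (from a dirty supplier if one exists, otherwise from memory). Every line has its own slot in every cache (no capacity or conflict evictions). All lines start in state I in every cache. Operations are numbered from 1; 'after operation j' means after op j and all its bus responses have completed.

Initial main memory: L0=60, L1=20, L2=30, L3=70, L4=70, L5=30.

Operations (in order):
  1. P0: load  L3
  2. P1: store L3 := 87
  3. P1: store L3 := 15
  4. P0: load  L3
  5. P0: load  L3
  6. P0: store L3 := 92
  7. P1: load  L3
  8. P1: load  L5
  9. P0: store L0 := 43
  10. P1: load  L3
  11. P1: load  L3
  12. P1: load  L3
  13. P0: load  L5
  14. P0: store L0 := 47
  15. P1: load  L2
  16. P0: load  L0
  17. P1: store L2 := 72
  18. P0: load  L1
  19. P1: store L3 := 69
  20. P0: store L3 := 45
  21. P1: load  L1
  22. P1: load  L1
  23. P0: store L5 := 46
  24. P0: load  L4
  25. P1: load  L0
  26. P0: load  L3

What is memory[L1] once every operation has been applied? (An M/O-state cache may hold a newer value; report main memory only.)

memory[L1] = 20

1. P0: load  L3  bus=[BusRd]  L3: P0=E P1=I  mem[L3]=70
2. P1: store L3 := 87  bus=[BusRdX]  L3: P0=I P1=M  mem[L3]=70
3. P1: store L3 := 15  bus=[-]  L3: P0=I P1=M  mem[L3]=70
4. P0: load  L3  bus=[BusRd]  L3: P0=S P1=O  mem[L3]=70
5. P0: load  L3  bus=[-]  L3: P0=S P1=O  mem[L3]=70
6. P0: store L3 := 92  bus=[BusUpgr,Flush]  L3: P0=M P1=I  mem[L3]=15
7. P1: load  L3  bus=[BusRd]  L3: P0=O P1=S  mem[L3]=15
8. P1: load  L5  bus=[BusRd]  L5: P0=I P1=E  mem[L5]=30
9. P0: store L0 := 43  bus=[BusRdX]  L0: P0=M P1=I  mem[L0]=60
10. P1: load  L3  bus=[-]  L3: P0=O P1=S  mem[L3]=15
11. P1: load  L3  bus=[-]  L3: P0=O P1=S  mem[L3]=15
12. P1: load  L3  bus=[-]  L3: P0=O P1=S  mem[L3]=15
13. P0: load  L5  bus=[BusRd]  L5: P0=S P1=S  mem[L5]=30
14. P0: store L0 := 47  bus=[-]  L0: P0=M P1=I  mem[L0]=60
15. P1: load  L2  bus=[BusRd]  L2: P0=I P1=E  mem[L2]=30
16. P0: load  L0  bus=[-]  L0: P0=M P1=I  mem[L0]=60
17. P1: store L2 := 72  bus=[-]  L2: P0=I P1=M  mem[L2]=30
18. P0: load  L1  bus=[BusRd]  L1: P0=E P1=I  mem[L1]=20
19. P1: store L3 := 69  bus=[BusUpgr,Flush]  L3: P0=I P1=M  mem[L3]=92
20. P0: store L3 := 45  bus=[BusRdX,Flush]  L3: P0=M P1=I  mem[L3]=69
21. P1: load  L1  bus=[BusRd]  L1: P0=S P1=S  mem[L1]=20
22. P1: load  L1  bus=[-]  L1: P0=S P1=S  mem[L1]=20
23. P0: store L5 := 46  bus=[BusUpgr]  L5: P0=M P1=I  mem[L5]=30
24. P0: load  L4  bus=[BusRd]  L4: P0=E P1=I  mem[L4]=70
25. P1: load  L0  bus=[BusRd]  L0: P0=O P1=S  mem[L0]=60
26. P0: load  L3  bus=[-]  L3: P0=M P1=I  mem[L3]=69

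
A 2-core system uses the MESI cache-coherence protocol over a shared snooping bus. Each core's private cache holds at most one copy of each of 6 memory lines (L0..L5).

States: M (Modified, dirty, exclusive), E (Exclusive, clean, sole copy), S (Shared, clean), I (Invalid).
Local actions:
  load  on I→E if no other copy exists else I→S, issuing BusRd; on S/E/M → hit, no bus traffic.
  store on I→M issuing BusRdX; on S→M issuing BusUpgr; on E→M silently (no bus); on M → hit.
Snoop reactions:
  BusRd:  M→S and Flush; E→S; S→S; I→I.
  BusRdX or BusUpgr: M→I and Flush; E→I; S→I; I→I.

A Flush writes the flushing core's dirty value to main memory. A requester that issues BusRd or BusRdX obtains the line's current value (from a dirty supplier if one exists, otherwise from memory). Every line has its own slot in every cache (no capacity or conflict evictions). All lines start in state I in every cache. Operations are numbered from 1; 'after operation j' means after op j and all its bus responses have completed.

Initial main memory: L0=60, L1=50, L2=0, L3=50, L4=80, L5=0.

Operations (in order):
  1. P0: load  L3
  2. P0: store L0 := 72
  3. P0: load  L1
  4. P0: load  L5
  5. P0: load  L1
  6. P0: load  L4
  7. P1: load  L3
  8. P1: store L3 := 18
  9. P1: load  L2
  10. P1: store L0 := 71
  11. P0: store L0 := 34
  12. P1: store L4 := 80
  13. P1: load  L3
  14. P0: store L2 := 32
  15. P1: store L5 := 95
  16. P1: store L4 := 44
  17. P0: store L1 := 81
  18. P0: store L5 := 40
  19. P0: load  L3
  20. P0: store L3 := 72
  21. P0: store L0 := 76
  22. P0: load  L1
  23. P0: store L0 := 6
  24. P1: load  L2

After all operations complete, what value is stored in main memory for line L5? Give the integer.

  op1 P0: load  L3 → E/I on L3; bus BusRd; mem=50
  op2 P0: store L0 := 72 → M/I on L0; bus BusRdX; mem=60
  op3 P0: load  L1 → E/I on L1; bus BusRd; mem=50
  op4 P0: load  L5 → E/I on L5; bus BusRd; mem=0
  op5 P0: load  L1 → E/I on L1; bus (none); mem=50
  op6 P0: load  L4 → E/I on L4; bus BusRd; mem=80
  op7 P1: load  L3 → S/S on L3; bus BusRd; mem=50
  op8 P1: store L3 := 18 → I/M on L3; bus BusUpgr; mem=50
  op9 P1: load  L2 → I/E on L2; bus BusRd; mem=0
  op10 P1: store L0 := 71 → I/M on L0; bus BusRdX Flush; mem=72
  op11 P0: store L0 := 34 → M/I on L0; bus BusRdX Flush; mem=71
  op12 P1: store L4 := 80 → I/M on L4; bus BusRdX; mem=80
  op13 P1: load  L3 → I/M on L3; bus (none); mem=50
  op14 P0: store L2 := 32 → M/I on L2; bus BusRdX; mem=0
  op15 P1: store L5 := 95 → I/M on L5; bus BusRdX; mem=0
  op16 P1: store L4 := 44 → I/M on L4; bus (none); mem=80
  op17 P0: store L1 := 81 → M/I on L1; bus (none); mem=50
  op18 P0: store L5 := 40 → M/I on L5; bus BusRdX Flush; mem=95
  op19 P0: load  L3 → S/S on L3; bus BusRd Flush; mem=18
  op20 P0: store L3 := 72 → M/I on L3; bus BusUpgr; mem=18
  op21 P0: store L0 := 76 → M/I on L0; bus (none); mem=71
  op22 P0: load  L1 → M/I on L1; bus (none); mem=50
  op23 P0: store L0 := 6 → M/I on L0; bus (none); mem=71
  op24 P1: load  L2 → S/S on L2; bus BusRd Flush; mem=32

memory[L5] = 95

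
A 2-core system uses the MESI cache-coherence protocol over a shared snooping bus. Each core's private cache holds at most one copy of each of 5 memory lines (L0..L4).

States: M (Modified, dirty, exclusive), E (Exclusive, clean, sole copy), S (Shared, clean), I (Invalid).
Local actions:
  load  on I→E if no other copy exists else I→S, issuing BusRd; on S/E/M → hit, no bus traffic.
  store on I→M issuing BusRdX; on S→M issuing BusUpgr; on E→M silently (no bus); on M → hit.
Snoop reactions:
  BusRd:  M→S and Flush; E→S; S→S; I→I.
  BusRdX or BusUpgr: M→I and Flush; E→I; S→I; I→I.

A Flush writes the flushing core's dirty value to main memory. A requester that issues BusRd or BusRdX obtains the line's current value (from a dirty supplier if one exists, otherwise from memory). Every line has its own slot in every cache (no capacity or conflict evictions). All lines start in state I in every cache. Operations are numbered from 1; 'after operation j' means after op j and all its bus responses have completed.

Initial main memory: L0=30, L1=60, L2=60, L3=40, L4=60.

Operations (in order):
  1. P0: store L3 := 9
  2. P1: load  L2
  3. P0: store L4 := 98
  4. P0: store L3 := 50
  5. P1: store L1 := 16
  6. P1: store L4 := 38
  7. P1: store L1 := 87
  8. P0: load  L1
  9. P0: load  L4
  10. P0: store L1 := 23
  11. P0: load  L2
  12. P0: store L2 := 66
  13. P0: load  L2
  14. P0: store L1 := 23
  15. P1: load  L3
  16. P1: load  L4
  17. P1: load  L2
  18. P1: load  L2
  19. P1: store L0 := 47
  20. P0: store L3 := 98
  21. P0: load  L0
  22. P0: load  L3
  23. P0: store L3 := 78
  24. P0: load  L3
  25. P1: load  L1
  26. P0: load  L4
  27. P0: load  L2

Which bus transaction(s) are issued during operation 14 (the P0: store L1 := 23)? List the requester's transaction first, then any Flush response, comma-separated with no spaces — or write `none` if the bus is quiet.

bus = none

step 1: P0: store L3 := 9  ⟶  MI  (L3)  txn=BusRdX  M[L3]=40
step 2: P1: load  L2  ⟶  IE  (L2)  txn=BusRd  M[L2]=60
step 3: P0: store L4 := 98  ⟶  MI  (L4)  txn=BusRdX  M[L4]=60
step 4: P0: store L3 := 50  ⟶  MI  (L3)  txn=∅  M[L3]=40
step 5: P1: store L1 := 16  ⟶  IM  (L1)  txn=BusRdX  M[L1]=60
step 6: P1: store L4 := 38  ⟶  IM  (L4)  txn=BusRdX+Flush  M[L4]=98
step 7: P1: store L1 := 87  ⟶  IM  (L1)  txn=∅  M[L1]=60
step 8: P0: load  L1  ⟶  SS  (L1)  txn=BusRd+Flush  M[L1]=87
step 9: P0: load  L4  ⟶  SS  (L4)  txn=BusRd+Flush  M[L4]=38
step 10: P0: store L1 := 23  ⟶  MI  (L1)  txn=BusUpgr  M[L1]=87
step 11: P0: load  L2  ⟶  SS  (L2)  txn=BusRd  M[L2]=60
step 12: P0: store L2 := 66  ⟶  MI  (L2)  txn=BusUpgr  M[L2]=60
step 13: P0: load  L2  ⟶  MI  (L2)  txn=∅  M[L2]=60
step 14: P0: store L1 := 23  ⟶  MI  (L1)  txn=∅  M[L1]=87
step 15: P1: load  L3  ⟶  SS  (L3)  txn=BusRd+Flush  M[L3]=50
step 16: P1: load  L4  ⟶  SS  (L4)  txn=∅  M[L4]=38
step 17: P1: load  L2  ⟶  SS  (L2)  txn=BusRd+Flush  M[L2]=66
step 18: P1: load  L2  ⟶  SS  (L2)  txn=∅  M[L2]=66
step 19: P1: store L0 := 47  ⟶  IM  (L0)  txn=BusRdX  M[L0]=30
step 20: P0: store L3 := 98  ⟶  MI  (L3)  txn=BusUpgr  M[L3]=50
step 21: P0: load  L0  ⟶  SS  (L0)  txn=BusRd+Flush  M[L0]=47
step 22: P0: load  L3  ⟶  MI  (L3)  txn=∅  M[L3]=50
step 23: P0: store L3 := 78  ⟶  MI  (L3)  txn=∅  M[L3]=50
step 24: P0: load  L3  ⟶  MI  (L3)  txn=∅  M[L3]=50
step 25: P1: load  L1  ⟶  SS  (L1)  txn=BusRd+Flush  M[L1]=23
step 26: P0: load  L4  ⟶  SS  (L4)  txn=∅  M[L4]=38
step 27: P0: load  L2  ⟶  SS  (L2)  txn=∅  M[L2]=66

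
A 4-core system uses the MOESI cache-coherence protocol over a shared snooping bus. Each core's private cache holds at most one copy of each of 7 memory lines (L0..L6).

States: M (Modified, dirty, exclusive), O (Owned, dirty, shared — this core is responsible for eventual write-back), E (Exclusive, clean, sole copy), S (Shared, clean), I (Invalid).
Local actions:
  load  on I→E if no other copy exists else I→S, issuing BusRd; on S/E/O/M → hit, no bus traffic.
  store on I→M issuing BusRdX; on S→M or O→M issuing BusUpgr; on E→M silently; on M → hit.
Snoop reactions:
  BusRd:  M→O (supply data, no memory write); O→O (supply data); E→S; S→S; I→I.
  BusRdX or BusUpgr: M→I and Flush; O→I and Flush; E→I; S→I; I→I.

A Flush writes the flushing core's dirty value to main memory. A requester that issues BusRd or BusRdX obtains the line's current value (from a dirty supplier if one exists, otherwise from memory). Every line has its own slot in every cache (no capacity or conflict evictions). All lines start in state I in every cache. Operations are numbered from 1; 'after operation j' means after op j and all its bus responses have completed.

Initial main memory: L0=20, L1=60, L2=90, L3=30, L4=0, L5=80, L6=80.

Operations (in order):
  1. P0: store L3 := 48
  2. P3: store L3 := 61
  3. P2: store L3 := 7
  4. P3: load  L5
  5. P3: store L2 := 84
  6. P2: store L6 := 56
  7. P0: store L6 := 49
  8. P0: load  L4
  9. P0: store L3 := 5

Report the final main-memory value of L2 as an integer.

memory[L2] = 90

1. P0: store L3 := 48  bus=[BusRdX]  L3: P0=M P1=I P2=I P3=I  mem[L3]=30
2. P3: store L3 := 61  bus=[BusRdX,Flush]  L3: P0=I P1=I P2=I P3=M  mem[L3]=48
3. P2: store L3 := 7  bus=[BusRdX,Flush]  L3: P0=I P1=I P2=M P3=I  mem[L3]=61
4. P3: load  L5  bus=[BusRd]  L5: P0=I P1=I P2=I P3=E  mem[L5]=80
5. P3: store L2 := 84  bus=[BusRdX]  L2: P0=I P1=I P2=I P3=M  mem[L2]=90
6. P2: store L6 := 56  bus=[BusRdX]  L6: P0=I P1=I P2=M P3=I  mem[L6]=80
7. P0: store L6 := 49  bus=[BusRdX,Flush]  L6: P0=M P1=I P2=I P3=I  mem[L6]=56
8. P0: load  L4  bus=[BusRd]  L4: P0=E P1=I P2=I P3=I  mem[L4]=0
9. P0: store L3 := 5  bus=[BusRdX,Flush]  L3: P0=M P1=I P2=I P3=I  mem[L3]=7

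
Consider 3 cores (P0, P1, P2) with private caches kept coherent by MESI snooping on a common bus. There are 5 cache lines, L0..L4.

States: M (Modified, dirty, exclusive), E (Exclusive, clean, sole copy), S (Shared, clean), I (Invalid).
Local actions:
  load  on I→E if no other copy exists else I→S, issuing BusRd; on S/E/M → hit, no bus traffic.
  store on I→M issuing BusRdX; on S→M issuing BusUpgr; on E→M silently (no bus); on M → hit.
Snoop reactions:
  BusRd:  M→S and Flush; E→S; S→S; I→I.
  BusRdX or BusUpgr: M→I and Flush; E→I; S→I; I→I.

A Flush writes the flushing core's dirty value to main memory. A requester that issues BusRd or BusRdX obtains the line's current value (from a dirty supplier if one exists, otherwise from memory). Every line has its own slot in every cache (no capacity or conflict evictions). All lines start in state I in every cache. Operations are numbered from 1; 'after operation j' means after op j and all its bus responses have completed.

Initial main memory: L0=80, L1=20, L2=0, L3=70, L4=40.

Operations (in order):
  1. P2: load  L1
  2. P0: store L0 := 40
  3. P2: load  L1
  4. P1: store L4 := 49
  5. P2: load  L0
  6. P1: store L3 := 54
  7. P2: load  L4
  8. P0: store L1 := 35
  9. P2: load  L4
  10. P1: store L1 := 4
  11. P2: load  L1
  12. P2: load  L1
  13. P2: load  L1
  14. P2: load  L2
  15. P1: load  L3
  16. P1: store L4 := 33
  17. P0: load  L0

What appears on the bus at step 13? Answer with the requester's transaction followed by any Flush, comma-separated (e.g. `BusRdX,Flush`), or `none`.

  op1 P2: load  L1 → I/I/E on L1; bus BusRd; mem=20
  op2 P0: store L0 := 40 → M/I/I on L0; bus BusRdX; mem=80
  op3 P2: load  L1 → I/I/E on L1; bus (none); mem=20
  op4 P1: store L4 := 49 → I/M/I on L4; bus BusRdX; mem=40
  op5 P2: load  L0 → S/I/S on L0; bus BusRd Flush; mem=40
  op6 P1: store L3 := 54 → I/M/I on L3; bus BusRdX; mem=70
  op7 P2: load  L4 → I/S/S on L4; bus BusRd Flush; mem=49
  op8 P0: store L1 := 35 → M/I/I on L1; bus BusRdX; mem=20
  op9 P2: load  L4 → I/S/S on L4; bus (none); mem=49
  op10 P1: store L1 := 4 → I/M/I on L1; bus BusRdX Flush; mem=35
  op11 P2: load  L1 → I/S/S on L1; bus BusRd Flush; mem=4
  op12 P2: load  L1 → I/S/S on L1; bus (none); mem=4
  op13 P2: load  L1 → I/S/S on L1; bus (none); mem=4
  op14 P2: load  L2 → I/I/E on L2; bus BusRd; mem=0
  op15 P1: load  L3 → I/M/I on L3; bus (none); mem=70
  op16 P1: store L4 := 33 → I/M/I on L4; bus BusUpgr; mem=49
  op17 P0: load  L0 → S/I/S on L0; bus (none); mem=40

bus = none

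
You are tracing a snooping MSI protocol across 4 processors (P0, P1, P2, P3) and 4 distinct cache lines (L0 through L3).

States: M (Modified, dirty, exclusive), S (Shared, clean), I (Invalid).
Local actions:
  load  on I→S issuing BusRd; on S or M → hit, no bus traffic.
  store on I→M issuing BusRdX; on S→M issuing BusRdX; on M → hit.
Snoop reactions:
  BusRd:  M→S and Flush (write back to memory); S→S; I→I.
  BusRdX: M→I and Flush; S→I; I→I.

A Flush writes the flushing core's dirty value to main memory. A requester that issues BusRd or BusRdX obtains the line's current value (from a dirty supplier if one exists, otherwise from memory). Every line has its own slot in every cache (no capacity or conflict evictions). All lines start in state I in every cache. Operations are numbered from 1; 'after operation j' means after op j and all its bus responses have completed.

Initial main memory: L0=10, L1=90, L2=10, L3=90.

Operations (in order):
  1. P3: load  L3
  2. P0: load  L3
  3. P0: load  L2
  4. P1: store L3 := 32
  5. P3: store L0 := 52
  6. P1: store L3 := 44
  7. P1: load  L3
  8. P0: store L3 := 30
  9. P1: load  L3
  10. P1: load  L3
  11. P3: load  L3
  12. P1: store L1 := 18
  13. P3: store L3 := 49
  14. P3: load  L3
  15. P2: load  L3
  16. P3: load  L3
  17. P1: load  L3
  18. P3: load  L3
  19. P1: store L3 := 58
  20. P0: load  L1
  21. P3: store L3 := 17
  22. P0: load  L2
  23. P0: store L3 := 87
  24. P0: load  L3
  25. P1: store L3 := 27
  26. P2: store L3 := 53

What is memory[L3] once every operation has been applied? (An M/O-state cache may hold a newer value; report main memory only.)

[1] P3: load  L3 | P0:I, P1:I, P2:I, P3:S(90) | bus: BusRd
[2] P0: load  L3 | P0:S(90), P1:I, P2:I, P3:S(90) | bus: BusRd
[3] P0: load  L2 | P0:S(10), P1:I, P2:I, P3:I | bus: BusRd
[4] P1: store L3 := 32 | P0:I, P1:M(32), P2:I, P3:I | bus: BusRdX
[5] P3: store L0 := 52 | P0:I, P1:I, P2:I, P3:M(52) | bus: BusRdX
[6] P1: store L3 := 44 | P0:I, P1:M(44), P2:I, P3:I | bus: none
[7] P1: load  L3 | P0:I, P1:M(44), P2:I, P3:I | bus: none
[8] P0: store L3 := 30 | P0:M(30), P1:I, P2:I, P3:I | bus: BusRdX,Flush
[9] P1: load  L3 | P0:S(30), P1:S(30), P2:I, P3:I | bus: BusRd,Flush
[10] P1: load  L3 | P0:S(30), P1:S(30), P2:I, P3:I | bus: none
[11] P3: load  L3 | P0:S(30), P1:S(30), P2:I, P3:S(30) | bus: BusRd
[12] P1: store L1 := 18 | P0:I, P1:M(18), P2:I, P3:I | bus: BusRdX
[13] P3: store L3 := 49 | P0:I, P1:I, P2:I, P3:M(49) | bus: BusRdX
[14] P3: load  L3 | P0:I, P1:I, P2:I, P3:M(49) | bus: none
[15] P2: load  L3 | P0:I, P1:I, P2:S(49), P3:S(49) | bus: BusRd,Flush
[16] P3: load  L3 | P0:I, P1:I, P2:S(49), P3:S(49) | bus: none
[17] P1: load  L3 | P0:I, P1:S(49), P2:S(49), P3:S(49) | bus: BusRd
[18] P3: load  L3 | P0:I, P1:S(49), P2:S(49), P3:S(49) | bus: none
[19] P1: store L3 := 58 | P0:I, P1:M(58), P2:I, P3:I | bus: BusRdX
[20] P0: load  L1 | P0:S(18), P1:S(18), P2:I, P3:I | bus: BusRd,Flush
[21] P3: store L3 := 17 | P0:I, P1:I, P2:I, P3:M(17) | bus: BusRdX,Flush
[22] P0: load  L2 | P0:S(10), P1:I, P2:I, P3:I | bus: none
[23] P0: store L3 := 87 | P0:M(87), P1:I, P2:I, P3:I | bus: BusRdX,Flush
[24] P0: load  L3 | P0:M(87), P1:I, P2:I, P3:I | bus: none
[25] P1: store L3 := 27 | P0:I, P1:M(27), P2:I, P3:I | bus: BusRdX,Flush
[26] P2: store L3 := 53 | P0:I, P1:I, P2:M(53), P3:I | bus: BusRdX,Flush

memory[L3] = 27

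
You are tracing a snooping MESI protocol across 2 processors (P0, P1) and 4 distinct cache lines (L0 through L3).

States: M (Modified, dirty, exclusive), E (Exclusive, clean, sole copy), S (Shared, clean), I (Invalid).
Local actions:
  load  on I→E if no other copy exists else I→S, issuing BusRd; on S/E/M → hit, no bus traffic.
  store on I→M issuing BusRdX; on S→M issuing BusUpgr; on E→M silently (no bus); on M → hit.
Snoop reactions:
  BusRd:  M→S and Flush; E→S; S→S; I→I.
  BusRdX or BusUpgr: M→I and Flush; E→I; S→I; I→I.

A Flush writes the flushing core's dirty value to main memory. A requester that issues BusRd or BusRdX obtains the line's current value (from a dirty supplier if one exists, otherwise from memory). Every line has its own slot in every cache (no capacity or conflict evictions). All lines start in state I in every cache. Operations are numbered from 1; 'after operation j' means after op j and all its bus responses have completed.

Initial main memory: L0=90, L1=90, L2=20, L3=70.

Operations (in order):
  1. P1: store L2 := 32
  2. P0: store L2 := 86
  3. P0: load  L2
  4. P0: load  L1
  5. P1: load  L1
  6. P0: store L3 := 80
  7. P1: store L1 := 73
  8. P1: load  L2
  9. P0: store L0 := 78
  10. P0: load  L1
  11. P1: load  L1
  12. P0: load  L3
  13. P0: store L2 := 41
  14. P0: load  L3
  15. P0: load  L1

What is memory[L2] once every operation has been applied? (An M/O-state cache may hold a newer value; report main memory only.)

memory[L2] = 86

step 1: P1: store L2 := 32  ⟶  IM  (L2)  txn=BusRdX  M[L2]=20
step 2: P0: store L2 := 86  ⟶  MI  (L2)  txn=BusRdX+Flush  M[L2]=32
step 3: P0: load  L2  ⟶  MI  (L2)  txn=∅  M[L2]=32
step 4: P0: load  L1  ⟶  EI  (L1)  txn=BusRd  M[L1]=90
step 5: P1: load  L1  ⟶  SS  (L1)  txn=BusRd  M[L1]=90
step 6: P0: store L3 := 80  ⟶  MI  (L3)  txn=BusRdX  M[L3]=70
step 7: P1: store L1 := 73  ⟶  IM  (L1)  txn=BusUpgr  M[L1]=90
step 8: P1: load  L2  ⟶  SS  (L2)  txn=BusRd+Flush  M[L2]=86
step 9: P0: store L0 := 78  ⟶  MI  (L0)  txn=BusRdX  M[L0]=90
step 10: P0: load  L1  ⟶  SS  (L1)  txn=BusRd+Flush  M[L1]=73
step 11: P1: load  L1  ⟶  SS  (L1)  txn=∅  M[L1]=73
step 12: P0: load  L3  ⟶  MI  (L3)  txn=∅  M[L3]=70
step 13: P0: store L2 := 41  ⟶  MI  (L2)  txn=BusUpgr  M[L2]=86
step 14: P0: load  L3  ⟶  MI  (L3)  txn=∅  M[L3]=70
step 15: P0: load  L1  ⟶  SS  (L1)  txn=∅  M[L1]=73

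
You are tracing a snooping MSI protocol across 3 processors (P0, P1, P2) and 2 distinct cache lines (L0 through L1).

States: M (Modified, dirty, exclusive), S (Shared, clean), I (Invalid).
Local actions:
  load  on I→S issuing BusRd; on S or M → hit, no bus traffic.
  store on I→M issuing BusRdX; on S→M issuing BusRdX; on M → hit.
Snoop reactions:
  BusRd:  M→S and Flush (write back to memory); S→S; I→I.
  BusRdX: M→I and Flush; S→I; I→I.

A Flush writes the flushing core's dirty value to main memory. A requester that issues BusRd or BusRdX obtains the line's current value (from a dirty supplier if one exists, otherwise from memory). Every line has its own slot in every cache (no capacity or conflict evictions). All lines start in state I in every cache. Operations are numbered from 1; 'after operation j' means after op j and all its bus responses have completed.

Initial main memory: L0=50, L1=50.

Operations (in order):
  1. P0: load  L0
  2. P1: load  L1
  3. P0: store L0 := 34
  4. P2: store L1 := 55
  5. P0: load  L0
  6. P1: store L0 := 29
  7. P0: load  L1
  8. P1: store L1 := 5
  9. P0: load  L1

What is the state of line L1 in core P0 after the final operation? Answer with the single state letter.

state = S

  op1 P0: load  L0 → S/I/I on L0; bus BusRd; mem=50
  op2 P1: load  L1 → I/S/I on L1; bus BusRd; mem=50
  op3 P0: store L0 := 34 → M/I/I on L0; bus BusRdX; mem=50
  op4 P2: store L1 := 55 → I/I/M on L1; bus BusRdX; mem=50
  op5 P0: load  L0 → M/I/I on L0; bus (none); mem=50
  op6 P1: store L0 := 29 → I/M/I on L0; bus BusRdX Flush; mem=34
  op7 P0: load  L1 → S/I/S on L1; bus BusRd Flush; mem=55
  op8 P1: store L1 := 5 → I/M/I on L1; bus BusRdX; mem=55
  op9 P0: load  L1 → S/S/I on L1; bus BusRd Flush; mem=5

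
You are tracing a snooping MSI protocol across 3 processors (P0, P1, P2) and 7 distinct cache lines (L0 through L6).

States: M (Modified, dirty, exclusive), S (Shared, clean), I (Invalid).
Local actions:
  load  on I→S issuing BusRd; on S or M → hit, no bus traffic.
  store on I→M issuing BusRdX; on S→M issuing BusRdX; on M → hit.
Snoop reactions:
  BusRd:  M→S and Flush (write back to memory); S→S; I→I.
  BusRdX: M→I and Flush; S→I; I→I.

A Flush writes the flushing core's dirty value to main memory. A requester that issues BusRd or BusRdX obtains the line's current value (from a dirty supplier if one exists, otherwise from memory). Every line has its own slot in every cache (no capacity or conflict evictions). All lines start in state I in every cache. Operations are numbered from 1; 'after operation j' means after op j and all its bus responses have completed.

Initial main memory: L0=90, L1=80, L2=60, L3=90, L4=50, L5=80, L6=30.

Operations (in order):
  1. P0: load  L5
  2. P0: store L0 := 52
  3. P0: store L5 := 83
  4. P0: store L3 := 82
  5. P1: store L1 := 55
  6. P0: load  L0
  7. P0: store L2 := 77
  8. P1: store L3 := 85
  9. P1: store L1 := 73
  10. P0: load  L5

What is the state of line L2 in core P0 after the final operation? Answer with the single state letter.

state = M

1. P0: load  L5  bus=[BusRd]  L5: P0=S P1=I P2=I  mem[L5]=80
2. P0: store L0 := 52  bus=[BusRdX]  L0: P0=M P1=I P2=I  mem[L0]=90
3. P0: store L5 := 83  bus=[BusRdX]  L5: P0=M P1=I P2=I  mem[L5]=80
4. P0: store L3 := 82  bus=[BusRdX]  L3: P0=M P1=I P2=I  mem[L3]=90
5. P1: store L1 := 55  bus=[BusRdX]  L1: P0=I P1=M P2=I  mem[L1]=80
6. P0: load  L0  bus=[-]  L0: P0=M P1=I P2=I  mem[L0]=90
7. P0: store L2 := 77  bus=[BusRdX]  L2: P0=M P1=I P2=I  mem[L2]=60
8. P1: store L3 := 85  bus=[BusRdX,Flush]  L3: P0=I P1=M P2=I  mem[L3]=82
9. P1: store L1 := 73  bus=[-]  L1: P0=I P1=M P2=I  mem[L1]=80
10. P0: load  L5  bus=[-]  L5: P0=M P1=I P2=I  mem[L5]=80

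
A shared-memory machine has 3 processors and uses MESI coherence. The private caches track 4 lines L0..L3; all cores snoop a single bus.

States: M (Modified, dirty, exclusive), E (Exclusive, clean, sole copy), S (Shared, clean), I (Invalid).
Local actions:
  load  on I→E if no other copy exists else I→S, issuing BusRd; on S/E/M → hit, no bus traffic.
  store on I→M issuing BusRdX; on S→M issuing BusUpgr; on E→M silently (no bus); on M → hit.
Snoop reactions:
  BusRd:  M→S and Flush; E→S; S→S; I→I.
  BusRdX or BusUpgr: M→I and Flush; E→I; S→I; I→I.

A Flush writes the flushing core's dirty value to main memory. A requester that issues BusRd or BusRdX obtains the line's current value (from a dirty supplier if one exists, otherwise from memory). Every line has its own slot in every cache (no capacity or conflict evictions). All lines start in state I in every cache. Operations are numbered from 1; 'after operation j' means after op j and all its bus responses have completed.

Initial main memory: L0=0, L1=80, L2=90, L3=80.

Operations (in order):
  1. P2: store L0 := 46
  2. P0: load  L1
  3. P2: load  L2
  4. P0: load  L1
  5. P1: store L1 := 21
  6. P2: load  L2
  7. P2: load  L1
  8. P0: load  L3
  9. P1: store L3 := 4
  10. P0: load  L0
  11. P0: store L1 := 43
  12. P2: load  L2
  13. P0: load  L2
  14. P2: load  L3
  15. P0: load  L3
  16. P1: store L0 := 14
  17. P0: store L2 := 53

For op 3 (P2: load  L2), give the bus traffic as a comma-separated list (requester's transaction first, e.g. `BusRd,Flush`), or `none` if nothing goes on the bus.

step 1: P2: store L0 := 46  ⟶  IIM  (L0)  txn=BusRdX  M[L0]=0
step 2: P0: load  L1  ⟶  EII  (L1)  txn=BusRd  M[L1]=80
step 3: P2: load  L2  ⟶  IIE  (L2)  txn=BusRd  M[L2]=90
step 4: P0: load  L1  ⟶  EII  (L1)  txn=∅  M[L1]=80
step 5: P1: store L1 := 21  ⟶  IMI  (L1)  txn=BusRdX  M[L1]=80
step 6: P2: load  L2  ⟶  IIE  (L2)  txn=∅  M[L2]=90
step 7: P2: load  L1  ⟶  ISS  (L1)  txn=BusRd+Flush  M[L1]=21
step 8: P0: load  L3  ⟶  EII  (L3)  txn=BusRd  M[L3]=80
step 9: P1: store L3 := 4  ⟶  IMI  (L3)  txn=BusRdX  M[L3]=80
step 10: P0: load  L0  ⟶  SIS  (L0)  txn=BusRd+Flush  M[L0]=46
step 11: P0: store L1 := 43  ⟶  MII  (L1)  txn=BusRdX  M[L1]=21
step 12: P2: load  L2  ⟶  IIE  (L2)  txn=∅  M[L2]=90
step 13: P0: load  L2  ⟶  SIS  (L2)  txn=BusRd  M[L2]=90
step 14: P2: load  L3  ⟶  ISS  (L3)  txn=BusRd+Flush  M[L3]=4
step 15: P0: load  L3  ⟶  SSS  (L3)  txn=BusRd  M[L3]=4
step 16: P1: store L0 := 14  ⟶  IMI  (L0)  txn=BusRdX  M[L0]=46
step 17: P0: store L2 := 53  ⟶  MII  (L2)  txn=BusUpgr  M[L2]=90

bus = BusRd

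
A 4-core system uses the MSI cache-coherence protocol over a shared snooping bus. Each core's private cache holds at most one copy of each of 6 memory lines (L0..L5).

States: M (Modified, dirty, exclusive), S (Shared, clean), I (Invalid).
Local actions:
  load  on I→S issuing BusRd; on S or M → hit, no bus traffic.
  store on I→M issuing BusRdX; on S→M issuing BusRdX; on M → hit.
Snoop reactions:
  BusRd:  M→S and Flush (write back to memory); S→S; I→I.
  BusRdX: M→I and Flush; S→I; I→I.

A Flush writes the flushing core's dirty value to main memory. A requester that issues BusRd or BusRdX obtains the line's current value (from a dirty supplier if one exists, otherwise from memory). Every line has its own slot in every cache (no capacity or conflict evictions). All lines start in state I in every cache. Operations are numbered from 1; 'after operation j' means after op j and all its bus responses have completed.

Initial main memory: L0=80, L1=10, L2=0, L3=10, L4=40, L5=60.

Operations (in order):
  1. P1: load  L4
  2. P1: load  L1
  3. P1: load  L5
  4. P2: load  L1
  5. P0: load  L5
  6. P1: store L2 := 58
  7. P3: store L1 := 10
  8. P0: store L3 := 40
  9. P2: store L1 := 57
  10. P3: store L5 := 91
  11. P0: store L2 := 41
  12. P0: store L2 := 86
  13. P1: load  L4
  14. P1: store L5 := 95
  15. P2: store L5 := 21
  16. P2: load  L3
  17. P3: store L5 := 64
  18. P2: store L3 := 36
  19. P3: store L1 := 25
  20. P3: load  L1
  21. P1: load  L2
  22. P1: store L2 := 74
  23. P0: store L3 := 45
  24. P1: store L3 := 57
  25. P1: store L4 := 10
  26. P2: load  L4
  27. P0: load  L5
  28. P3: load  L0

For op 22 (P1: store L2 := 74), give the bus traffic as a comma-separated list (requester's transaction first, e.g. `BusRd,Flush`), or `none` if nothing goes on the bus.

1. P1: load  L4  bus=[BusRd]  L4: P0=I P1=S P2=I P3=I  mem[L4]=40
2. P1: load  L1  bus=[BusRd]  L1: P0=I P1=S P2=I P3=I  mem[L1]=10
3. P1: load  L5  bus=[BusRd]  L5: P0=I P1=S P2=I P3=I  mem[L5]=60
4. P2: load  L1  bus=[BusRd]  L1: P0=I P1=S P2=S P3=I  mem[L1]=10
5. P0: load  L5  bus=[BusRd]  L5: P0=S P1=S P2=I P3=I  mem[L5]=60
6. P1: store L2 := 58  bus=[BusRdX]  L2: P0=I P1=M P2=I P3=I  mem[L2]=0
7. P3: store L1 := 10  bus=[BusRdX]  L1: P0=I P1=I P2=I P3=M  mem[L1]=10
8. P0: store L3 := 40  bus=[BusRdX]  L3: P0=M P1=I P2=I P3=I  mem[L3]=10
9. P2: store L1 := 57  bus=[BusRdX,Flush]  L1: P0=I P1=I P2=M P3=I  mem[L1]=10
10. P3: store L5 := 91  bus=[BusRdX]  L5: P0=I P1=I P2=I P3=M  mem[L5]=60
11. P0: store L2 := 41  bus=[BusRdX,Flush]  L2: P0=M P1=I P2=I P3=I  mem[L2]=58
12. P0: store L2 := 86  bus=[-]  L2: P0=M P1=I P2=I P3=I  mem[L2]=58
13. P1: load  L4  bus=[-]  L4: P0=I P1=S P2=I P3=I  mem[L4]=40
14. P1: store L5 := 95  bus=[BusRdX,Flush]  L5: P0=I P1=M P2=I P3=I  mem[L5]=91
15. P2: store L5 := 21  bus=[BusRdX,Flush]  L5: P0=I P1=I P2=M P3=I  mem[L5]=95
16. P2: load  L3  bus=[BusRd,Flush]  L3: P0=S P1=I P2=S P3=I  mem[L3]=40
17. P3: store L5 := 64  bus=[BusRdX,Flush]  L5: P0=I P1=I P2=I P3=M  mem[L5]=21
18. P2: store L3 := 36  bus=[BusRdX]  L3: P0=I P1=I P2=M P3=I  mem[L3]=40
19. P3: store L1 := 25  bus=[BusRdX,Flush]  L1: P0=I P1=I P2=I P3=M  mem[L1]=57
20. P3: load  L1  bus=[-]  L1: P0=I P1=I P2=I P3=M  mem[L1]=57
21. P1: load  L2  bus=[BusRd,Flush]  L2: P0=S P1=S P2=I P3=I  mem[L2]=86
22. P1: store L2 := 74  bus=[BusRdX]  L2: P0=I P1=M P2=I P3=I  mem[L2]=86
23. P0: store L3 := 45  bus=[BusRdX,Flush]  L3: P0=M P1=I P2=I P3=I  mem[L3]=36
24. P1: store L3 := 57  bus=[BusRdX,Flush]  L3: P0=I P1=M P2=I P3=I  mem[L3]=45
25. P1: store L4 := 10  bus=[BusRdX]  L4: P0=I P1=M P2=I P3=I  mem[L4]=40
26. P2: load  L4  bus=[BusRd,Flush]  L4: P0=I P1=S P2=S P3=I  mem[L4]=10
27. P0: load  L5  bus=[BusRd,Flush]  L5: P0=S P1=I P2=I P3=S  mem[L5]=64
28. P3: load  L0  bus=[BusRd]  L0: P0=I P1=I P2=I P3=S  mem[L0]=80

bus = BusRdX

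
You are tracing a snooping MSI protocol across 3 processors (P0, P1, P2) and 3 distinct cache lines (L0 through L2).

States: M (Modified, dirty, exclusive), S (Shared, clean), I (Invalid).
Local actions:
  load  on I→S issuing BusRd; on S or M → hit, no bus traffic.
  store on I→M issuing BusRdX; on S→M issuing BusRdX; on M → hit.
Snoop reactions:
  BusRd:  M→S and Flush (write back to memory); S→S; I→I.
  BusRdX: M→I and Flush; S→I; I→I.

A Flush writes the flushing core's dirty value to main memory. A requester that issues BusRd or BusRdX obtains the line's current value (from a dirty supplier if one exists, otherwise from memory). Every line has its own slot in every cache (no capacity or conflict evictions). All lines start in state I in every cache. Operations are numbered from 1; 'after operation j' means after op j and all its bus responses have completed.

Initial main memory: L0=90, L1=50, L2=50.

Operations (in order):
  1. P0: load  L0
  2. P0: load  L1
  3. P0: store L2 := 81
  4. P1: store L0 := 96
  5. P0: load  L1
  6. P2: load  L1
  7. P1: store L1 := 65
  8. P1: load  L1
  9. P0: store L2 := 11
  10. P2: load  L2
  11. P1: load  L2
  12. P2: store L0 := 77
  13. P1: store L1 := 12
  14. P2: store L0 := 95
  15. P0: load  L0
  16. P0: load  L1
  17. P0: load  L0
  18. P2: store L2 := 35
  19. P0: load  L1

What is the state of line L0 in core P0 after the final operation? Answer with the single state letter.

[1] P0: load  L0 | P0:S(90), P1:I, P2:I | bus: BusRd
[2] P0: load  L1 | P0:S(50), P1:I, P2:I | bus: BusRd
[3] P0: store L2 := 81 | P0:M(81), P1:I, P2:I | bus: BusRdX
[4] P1: store L0 := 96 | P0:I, P1:M(96), P2:I | bus: BusRdX
[5] P0: load  L1 | P0:S(50), P1:I, P2:I | bus: none
[6] P2: load  L1 | P0:S(50), P1:I, P2:S(50) | bus: BusRd
[7] P1: store L1 := 65 | P0:I, P1:M(65), P2:I | bus: BusRdX
[8] P1: load  L1 | P0:I, P1:M(65), P2:I | bus: none
[9] P0: store L2 := 11 | P0:M(11), P1:I, P2:I | bus: none
[10] P2: load  L2 | P0:S(11), P1:I, P2:S(11) | bus: BusRd,Flush
[11] P1: load  L2 | P0:S(11), P1:S(11), P2:S(11) | bus: BusRd
[12] P2: store L0 := 77 | P0:I, P1:I, P2:M(77) | bus: BusRdX,Flush
[13] P1: store L1 := 12 | P0:I, P1:M(12), P2:I | bus: none
[14] P2: store L0 := 95 | P0:I, P1:I, P2:M(95) | bus: none
[15] P0: load  L0 | P0:S(95), P1:I, P2:S(95) | bus: BusRd,Flush
[16] P0: load  L1 | P0:S(12), P1:S(12), P2:I | bus: BusRd,Flush
[17] P0: load  L0 | P0:S(95), P1:I, P2:S(95) | bus: none
[18] P2: store L2 := 35 | P0:I, P1:I, P2:M(35) | bus: BusRdX
[19] P0: load  L1 | P0:S(12), P1:S(12), P2:I | bus: none

state = S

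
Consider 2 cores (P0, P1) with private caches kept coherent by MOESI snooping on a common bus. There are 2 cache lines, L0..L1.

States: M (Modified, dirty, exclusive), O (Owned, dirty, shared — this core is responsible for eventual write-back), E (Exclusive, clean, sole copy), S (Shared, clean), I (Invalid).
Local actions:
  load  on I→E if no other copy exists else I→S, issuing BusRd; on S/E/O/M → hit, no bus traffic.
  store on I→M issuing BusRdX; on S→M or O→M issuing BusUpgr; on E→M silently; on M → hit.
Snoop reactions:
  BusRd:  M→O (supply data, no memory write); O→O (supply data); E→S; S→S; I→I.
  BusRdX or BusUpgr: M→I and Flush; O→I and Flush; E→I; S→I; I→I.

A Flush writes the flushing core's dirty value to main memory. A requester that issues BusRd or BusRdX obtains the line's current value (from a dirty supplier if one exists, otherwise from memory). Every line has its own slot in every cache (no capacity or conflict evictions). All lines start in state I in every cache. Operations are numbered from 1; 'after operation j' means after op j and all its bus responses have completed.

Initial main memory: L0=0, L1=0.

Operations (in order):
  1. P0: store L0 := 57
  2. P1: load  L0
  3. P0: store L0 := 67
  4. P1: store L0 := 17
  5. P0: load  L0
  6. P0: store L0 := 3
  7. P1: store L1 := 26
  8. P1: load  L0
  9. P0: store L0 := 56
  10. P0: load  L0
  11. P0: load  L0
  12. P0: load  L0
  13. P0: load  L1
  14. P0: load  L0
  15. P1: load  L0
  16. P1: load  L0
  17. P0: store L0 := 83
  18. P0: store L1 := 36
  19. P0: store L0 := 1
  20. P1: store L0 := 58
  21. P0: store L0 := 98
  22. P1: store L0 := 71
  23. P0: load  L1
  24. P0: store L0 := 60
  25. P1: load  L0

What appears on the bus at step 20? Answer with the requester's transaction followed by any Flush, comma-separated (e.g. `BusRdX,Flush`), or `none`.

bus = BusRdX,Flush

[1] P0: store L0 := 57 | P0:M(57), P1:I | bus: BusRdX
[2] P1: load  L0 | P0:O(57), P1:S(57) | bus: BusRd
[3] P0: store L0 := 67 | P0:M(67), P1:I | bus: BusUpgr
[4] P1: store L0 := 17 | P0:I, P1:M(17) | bus: BusRdX,Flush
[5] P0: load  L0 | P0:S(17), P1:O(17) | bus: BusRd
[6] P0: store L0 := 3 | P0:M(3), P1:I | bus: BusUpgr,Flush
[7] P1: store L1 := 26 | P0:I, P1:M(26) | bus: BusRdX
[8] P1: load  L0 | P0:O(3), P1:S(3) | bus: BusRd
[9] P0: store L0 := 56 | P0:M(56), P1:I | bus: BusUpgr
[10] P0: load  L0 | P0:M(56), P1:I | bus: none
[11] P0: load  L0 | P0:M(56), P1:I | bus: none
[12] P0: load  L0 | P0:M(56), P1:I | bus: none
[13] P0: load  L1 | P0:S(26), P1:O(26) | bus: BusRd
[14] P0: load  L0 | P0:M(56), P1:I | bus: none
[15] P1: load  L0 | P0:O(56), P1:S(56) | bus: BusRd
[16] P1: load  L0 | P0:O(56), P1:S(56) | bus: none
[17] P0: store L0 := 83 | P0:M(83), P1:I | bus: BusUpgr
[18] P0: store L1 := 36 | P0:M(36), P1:I | bus: BusUpgr,Flush
[19] P0: store L0 := 1 | P0:M(1), P1:I | bus: none
[20] P1: store L0 := 58 | P0:I, P1:M(58) | bus: BusRdX,Flush
[21] P0: store L0 := 98 | P0:M(98), P1:I | bus: BusRdX,Flush
[22] P1: store L0 := 71 | P0:I, P1:M(71) | bus: BusRdX,Flush
[23] P0: load  L1 | P0:M(36), P1:I | bus: none
[24] P0: store L0 := 60 | P0:M(60), P1:I | bus: BusRdX,Flush
[25] P1: load  L0 | P0:O(60), P1:S(60) | bus: BusRd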